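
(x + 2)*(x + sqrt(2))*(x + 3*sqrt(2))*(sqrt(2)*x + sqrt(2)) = sqrt(2)*x^4 + 3*sqrt(2)*x^3 + 8*x^3 + 8*sqrt(2)*x^2 + 24*x^2 + 16*x + 18*sqrt(2)*x + 12*sqrt(2)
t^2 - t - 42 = (t - 7)*(t + 6)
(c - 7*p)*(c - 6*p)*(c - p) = c^3 - 14*c^2*p + 55*c*p^2 - 42*p^3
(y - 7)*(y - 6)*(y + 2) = y^3 - 11*y^2 + 16*y + 84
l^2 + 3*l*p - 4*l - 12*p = (l - 4)*(l + 3*p)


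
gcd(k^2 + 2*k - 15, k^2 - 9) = k - 3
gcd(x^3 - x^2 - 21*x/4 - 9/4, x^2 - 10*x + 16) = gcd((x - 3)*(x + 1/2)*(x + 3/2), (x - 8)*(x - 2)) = 1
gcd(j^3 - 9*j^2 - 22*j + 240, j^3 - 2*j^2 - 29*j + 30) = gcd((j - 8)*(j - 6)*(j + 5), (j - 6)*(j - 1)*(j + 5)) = j^2 - j - 30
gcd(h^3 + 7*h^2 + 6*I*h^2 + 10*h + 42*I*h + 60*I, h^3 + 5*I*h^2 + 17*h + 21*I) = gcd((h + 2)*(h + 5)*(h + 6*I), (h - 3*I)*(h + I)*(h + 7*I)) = 1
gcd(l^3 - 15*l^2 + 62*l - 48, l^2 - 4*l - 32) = l - 8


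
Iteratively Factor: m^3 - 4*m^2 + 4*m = (m)*(m^2 - 4*m + 4) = m*(m - 2)*(m - 2)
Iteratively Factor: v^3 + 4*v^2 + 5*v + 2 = (v + 1)*(v^2 + 3*v + 2) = (v + 1)*(v + 2)*(v + 1)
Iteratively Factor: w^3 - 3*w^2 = (w - 3)*(w^2) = w*(w - 3)*(w)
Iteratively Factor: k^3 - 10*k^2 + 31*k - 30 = (k - 5)*(k^2 - 5*k + 6) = (k - 5)*(k - 2)*(k - 3)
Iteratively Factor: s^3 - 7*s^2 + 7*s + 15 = (s + 1)*(s^2 - 8*s + 15) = (s - 3)*(s + 1)*(s - 5)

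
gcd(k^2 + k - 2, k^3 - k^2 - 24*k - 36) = k + 2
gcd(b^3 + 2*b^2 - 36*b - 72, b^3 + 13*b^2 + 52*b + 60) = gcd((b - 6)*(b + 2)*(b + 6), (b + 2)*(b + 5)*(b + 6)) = b^2 + 8*b + 12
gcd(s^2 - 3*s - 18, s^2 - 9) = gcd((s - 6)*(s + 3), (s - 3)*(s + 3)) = s + 3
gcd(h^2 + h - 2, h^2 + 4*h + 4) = h + 2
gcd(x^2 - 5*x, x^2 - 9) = 1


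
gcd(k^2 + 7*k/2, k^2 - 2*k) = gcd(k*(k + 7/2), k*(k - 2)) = k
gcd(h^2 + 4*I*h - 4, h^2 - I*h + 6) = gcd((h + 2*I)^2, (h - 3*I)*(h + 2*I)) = h + 2*I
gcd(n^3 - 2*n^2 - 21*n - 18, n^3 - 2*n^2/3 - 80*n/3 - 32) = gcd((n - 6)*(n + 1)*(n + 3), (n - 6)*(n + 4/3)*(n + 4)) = n - 6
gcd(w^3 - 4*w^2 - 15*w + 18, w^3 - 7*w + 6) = w^2 + 2*w - 3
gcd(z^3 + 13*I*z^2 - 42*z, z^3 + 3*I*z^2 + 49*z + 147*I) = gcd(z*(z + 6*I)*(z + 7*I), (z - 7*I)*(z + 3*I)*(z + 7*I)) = z + 7*I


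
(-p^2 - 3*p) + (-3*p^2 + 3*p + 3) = 3 - 4*p^2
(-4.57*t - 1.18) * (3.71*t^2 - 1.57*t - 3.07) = -16.9547*t^3 + 2.7971*t^2 + 15.8825*t + 3.6226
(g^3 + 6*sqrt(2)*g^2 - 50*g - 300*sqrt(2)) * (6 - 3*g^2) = -3*g^5 - 18*sqrt(2)*g^4 + 156*g^3 + 936*sqrt(2)*g^2 - 300*g - 1800*sqrt(2)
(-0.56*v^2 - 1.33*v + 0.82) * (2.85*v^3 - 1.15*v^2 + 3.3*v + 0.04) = -1.596*v^5 - 3.1465*v^4 + 2.0185*v^3 - 5.3544*v^2 + 2.6528*v + 0.0328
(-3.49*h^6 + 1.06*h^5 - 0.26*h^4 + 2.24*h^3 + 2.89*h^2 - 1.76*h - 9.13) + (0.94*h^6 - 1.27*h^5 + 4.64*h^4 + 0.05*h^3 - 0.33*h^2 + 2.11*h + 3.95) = -2.55*h^6 - 0.21*h^5 + 4.38*h^4 + 2.29*h^3 + 2.56*h^2 + 0.35*h - 5.18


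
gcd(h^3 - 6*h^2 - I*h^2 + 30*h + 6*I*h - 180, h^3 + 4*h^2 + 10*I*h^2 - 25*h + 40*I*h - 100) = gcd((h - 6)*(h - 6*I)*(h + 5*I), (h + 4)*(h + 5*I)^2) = h + 5*I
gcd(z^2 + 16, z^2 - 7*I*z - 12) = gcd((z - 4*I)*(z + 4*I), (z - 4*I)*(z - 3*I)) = z - 4*I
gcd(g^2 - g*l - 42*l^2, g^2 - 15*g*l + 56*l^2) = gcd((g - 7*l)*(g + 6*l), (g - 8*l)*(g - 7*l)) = g - 7*l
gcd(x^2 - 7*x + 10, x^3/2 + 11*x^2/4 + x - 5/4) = 1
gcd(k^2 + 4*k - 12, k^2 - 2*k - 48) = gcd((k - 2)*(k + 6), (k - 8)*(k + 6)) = k + 6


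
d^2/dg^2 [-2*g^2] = -4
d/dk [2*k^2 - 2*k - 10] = 4*k - 2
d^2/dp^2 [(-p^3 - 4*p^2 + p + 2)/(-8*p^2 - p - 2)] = 6*(-37*p^3 - 190*p^2 + 4*p + 16)/(512*p^6 + 192*p^5 + 408*p^4 + 97*p^3 + 102*p^2 + 12*p + 8)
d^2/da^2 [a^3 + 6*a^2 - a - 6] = 6*a + 12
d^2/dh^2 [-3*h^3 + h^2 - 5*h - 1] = 2 - 18*h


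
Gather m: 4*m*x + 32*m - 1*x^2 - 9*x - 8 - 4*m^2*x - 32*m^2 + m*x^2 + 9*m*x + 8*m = m^2*(-4*x - 32) + m*(x^2 + 13*x + 40) - x^2 - 9*x - 8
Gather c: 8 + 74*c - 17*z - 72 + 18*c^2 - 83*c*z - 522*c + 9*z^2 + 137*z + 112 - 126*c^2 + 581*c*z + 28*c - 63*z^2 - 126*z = -108*c^2 + c*(498*z - 420) - 54*z^2 - 6*z + 48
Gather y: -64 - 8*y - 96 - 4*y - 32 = -12*y - 192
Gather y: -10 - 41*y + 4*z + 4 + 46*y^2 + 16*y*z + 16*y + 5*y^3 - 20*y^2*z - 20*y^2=5*y^3 + y^2*(26 - 20*z) + y*(16*z - 25) + 4*z - 6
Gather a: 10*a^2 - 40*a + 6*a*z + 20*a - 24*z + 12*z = 10*a^2 + a*(6*z - 20) - 12*z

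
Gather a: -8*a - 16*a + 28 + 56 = 84 - 24*a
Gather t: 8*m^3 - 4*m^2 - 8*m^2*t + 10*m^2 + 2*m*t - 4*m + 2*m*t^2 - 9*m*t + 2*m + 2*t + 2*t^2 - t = 8*m^3 + 6*m^2 - 2*m + t^2*(2*m + 2) + t*(-8*m^2 - 7*m + 1)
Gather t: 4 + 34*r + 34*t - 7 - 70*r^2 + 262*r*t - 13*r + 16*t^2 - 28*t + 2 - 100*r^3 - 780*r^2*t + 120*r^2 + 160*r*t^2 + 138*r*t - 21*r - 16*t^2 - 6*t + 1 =-100*r^3 + 50*r^2 + 160*r*t^2 + t*(-780*r^2 + 400*r)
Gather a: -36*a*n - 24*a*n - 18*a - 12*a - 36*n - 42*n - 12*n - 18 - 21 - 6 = a*(-60*n - 30) - 90*n - 45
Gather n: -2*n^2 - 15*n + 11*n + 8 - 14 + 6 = -2*n^2 - 4*n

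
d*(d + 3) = d^2 + 3*d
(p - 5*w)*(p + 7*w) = p^2 + 2*p*w - 35*w^2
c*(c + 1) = c^2 + c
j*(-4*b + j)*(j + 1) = -4*b*j^2 - 4*b*j + j^3 + j^2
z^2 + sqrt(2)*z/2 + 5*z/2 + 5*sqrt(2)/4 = (z + 5/2)*(z + sqrt(2)/2)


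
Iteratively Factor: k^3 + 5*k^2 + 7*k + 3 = (k + 1)*(k^2 + 4*k + 3) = (k + 1)^2*(k + 3)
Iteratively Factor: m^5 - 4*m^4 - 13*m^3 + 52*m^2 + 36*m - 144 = (m + 2)*(m^4 - 6*m^3 - m^2 + 54*m - 72) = (m - 4)*(m + 2)*(m^3 - 2*m^2 - 9*m + 18) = (m - 4)*(m + 2)*(m + 3)*(m^2 - 5*m + 6) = (m - 4)*(m - 2)*(m + 2)*(m + 3)*(m - 3)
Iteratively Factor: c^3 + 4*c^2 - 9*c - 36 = (c + 3)*(c^2 + c - 12) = (c - 3)*(c + 3)*(c + 4)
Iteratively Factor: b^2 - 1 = (b - 1)*(b + 1)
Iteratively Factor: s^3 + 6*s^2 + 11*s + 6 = (s + 2)*(s^2 + 4*s + 3) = (s + 2)*(s + 3)*(s + 1)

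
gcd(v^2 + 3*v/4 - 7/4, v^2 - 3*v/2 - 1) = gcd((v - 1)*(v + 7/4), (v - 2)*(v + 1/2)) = 1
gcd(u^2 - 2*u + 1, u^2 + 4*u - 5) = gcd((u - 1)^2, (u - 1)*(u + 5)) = u - 1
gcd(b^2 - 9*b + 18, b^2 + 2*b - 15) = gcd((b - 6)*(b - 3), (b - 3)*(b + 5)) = b - 3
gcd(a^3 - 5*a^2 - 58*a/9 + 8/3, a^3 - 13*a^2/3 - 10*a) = a - 6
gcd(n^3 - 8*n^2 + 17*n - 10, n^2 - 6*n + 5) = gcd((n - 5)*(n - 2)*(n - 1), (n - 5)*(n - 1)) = n^2 - 6*n + 5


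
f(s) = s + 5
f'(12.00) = 1.00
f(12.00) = 17.00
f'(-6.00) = 1.00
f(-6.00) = -1.00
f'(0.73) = 1.00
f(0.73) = 5.73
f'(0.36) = 1.00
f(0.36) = 5.36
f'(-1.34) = 1.00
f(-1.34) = 3.66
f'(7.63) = 1.00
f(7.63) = 12.63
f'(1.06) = 1.00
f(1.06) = 6.06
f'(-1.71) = 1.00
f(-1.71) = 3.29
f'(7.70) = 1.00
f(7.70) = 12.70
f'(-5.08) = 1.00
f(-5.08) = -0.08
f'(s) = 1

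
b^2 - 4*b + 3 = (b - 3)*(b - 1)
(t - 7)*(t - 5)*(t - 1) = t^3 - 13*t^2 + 47*t - 35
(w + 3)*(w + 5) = w^2 + 8*w + 15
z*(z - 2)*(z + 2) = z^3 - 4*z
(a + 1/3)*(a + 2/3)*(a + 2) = a^3 + 3*a^2 + 20*a/9 + 4/9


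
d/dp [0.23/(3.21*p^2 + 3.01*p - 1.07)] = (-1.4766*p - 0.6923)/(3.21*p^2 + 3.01*p - 1.07)^2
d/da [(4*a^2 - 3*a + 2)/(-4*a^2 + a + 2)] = 8*(-a^2 + 4*a - 1)/(16*a^4 - 8*a^3 - 15*a^2 + 4*a + 4)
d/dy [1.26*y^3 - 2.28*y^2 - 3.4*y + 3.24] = 3.78*y^2 - 4.56*y - 3.4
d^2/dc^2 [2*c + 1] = 0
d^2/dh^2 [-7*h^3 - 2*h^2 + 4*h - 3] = -42*h - 4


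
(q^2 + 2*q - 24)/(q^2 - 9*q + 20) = (q + 6)/(q - 5)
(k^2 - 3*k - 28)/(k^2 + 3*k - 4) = (k - 7)/(k - 1)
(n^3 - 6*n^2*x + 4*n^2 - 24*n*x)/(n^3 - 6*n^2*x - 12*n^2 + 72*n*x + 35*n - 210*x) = n*(n + 4)/(n^2 - 12*n + 35)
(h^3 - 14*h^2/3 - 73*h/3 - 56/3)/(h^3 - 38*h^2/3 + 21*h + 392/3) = (h + 1)/(h - 7)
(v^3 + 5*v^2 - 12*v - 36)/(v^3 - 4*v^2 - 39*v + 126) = (v + 2)/(v - 7)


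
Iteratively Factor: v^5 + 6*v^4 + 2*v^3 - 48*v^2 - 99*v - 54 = (v + 1)*(v^4 + 5*v^3 - 3*v^2 - 45*v - 54) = (v + 1)*(v + 3)*(v^3 + 2*v^2 - 9*v - 18) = (v + 1)*(v + 3)^2*(v^2 - v - 6) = (v - 3)*(v + 1)*(v + 3)^2*(v + 2)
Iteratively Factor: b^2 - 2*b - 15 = (b - 5)*(b + 3)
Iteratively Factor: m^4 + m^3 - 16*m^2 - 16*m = (m + 4)*(m^3 - 3*m^2 - 4*m) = m*(m + 4)*(m^2 - 3*m - 4) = m*(m + 1)*(m + 4)*(m - 4)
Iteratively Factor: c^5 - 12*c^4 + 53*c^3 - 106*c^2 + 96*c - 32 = (c - 1)*(c^4 - 11*c^3 + 42*c^2 - 64*c + 32) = (c - 4)*(c - 1)*(c^3 - 7*c^2 + 14*c - 8) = (c - 4)*(c - 2)*(c - 1)*(c^2 - 5*c + 4) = (c - 4)*(c - 2)*(c - 1)^2*(c - 4)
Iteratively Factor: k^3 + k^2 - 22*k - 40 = (k + 2)*(k^2 - k - 20) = (k + 2)*(k + 4)*(k - 5)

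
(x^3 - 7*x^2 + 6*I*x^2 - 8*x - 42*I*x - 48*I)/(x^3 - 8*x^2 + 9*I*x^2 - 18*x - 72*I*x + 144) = (x + 1)/(x + 3*I)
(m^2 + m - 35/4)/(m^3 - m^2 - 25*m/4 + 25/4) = (2*m + 7)/(2*m^2 + 3*m - 5)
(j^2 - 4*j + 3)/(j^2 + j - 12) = (j - 1)/(j + 4)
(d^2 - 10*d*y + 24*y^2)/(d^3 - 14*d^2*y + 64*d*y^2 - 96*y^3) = 1/(d - 4*y)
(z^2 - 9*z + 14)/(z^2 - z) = (z^2 - 9*z + 14)/(z*(z - 1))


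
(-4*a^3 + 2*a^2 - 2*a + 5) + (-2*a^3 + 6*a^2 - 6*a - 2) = -6*a^3 + 8*a^2 - 8*a + 3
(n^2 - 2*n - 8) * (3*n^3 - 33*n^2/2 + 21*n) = 3*n^5 - 45*n^4/2 + 30*n^3 + 90*n^2 - 168*n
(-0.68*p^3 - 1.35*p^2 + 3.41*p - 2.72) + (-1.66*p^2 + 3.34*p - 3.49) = -0.68*p^3 - 3.01*p^2 + 6.75*p - 6.21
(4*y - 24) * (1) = 4*y - 24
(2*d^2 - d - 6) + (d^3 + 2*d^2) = d^3 + 4*d^2 - d - 6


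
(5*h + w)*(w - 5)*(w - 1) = 5*h*w^2 - 30*h*w + 25*h + w^3 - 6*w^2 + 5*w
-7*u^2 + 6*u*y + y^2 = (-u + y)*(7*u + y)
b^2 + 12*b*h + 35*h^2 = (b + 5*h)*(b + 7*h)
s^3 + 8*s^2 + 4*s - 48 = (s - 2)*(s + 4)*(s + 6)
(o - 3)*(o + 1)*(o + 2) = o^3 - 7*o - 6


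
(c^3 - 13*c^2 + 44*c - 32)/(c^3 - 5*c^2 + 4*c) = (c - 8)/c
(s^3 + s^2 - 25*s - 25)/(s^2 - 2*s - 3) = (s^2 - 25)/(s - 3)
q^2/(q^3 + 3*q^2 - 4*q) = q/(q^2 + 3*q - 4)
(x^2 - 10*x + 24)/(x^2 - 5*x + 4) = (x - 6)/(x - 1)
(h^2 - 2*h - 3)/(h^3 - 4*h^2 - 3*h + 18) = (h + 1)/(h^2 - h - 6)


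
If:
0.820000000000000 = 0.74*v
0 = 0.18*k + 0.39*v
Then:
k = -2.40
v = 1.11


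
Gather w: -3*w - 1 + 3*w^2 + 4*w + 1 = 3*w^2 + w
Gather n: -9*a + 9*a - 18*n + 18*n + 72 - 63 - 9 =0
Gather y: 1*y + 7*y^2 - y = 7*y^2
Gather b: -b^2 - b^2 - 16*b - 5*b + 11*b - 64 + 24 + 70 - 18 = -2*b^2 - 10*b + 12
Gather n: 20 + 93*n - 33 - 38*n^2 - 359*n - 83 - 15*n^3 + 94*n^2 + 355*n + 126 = -15*n^3 + 56*n^2 + 89*n + 30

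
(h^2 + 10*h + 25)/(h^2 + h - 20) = (h + 5)/(h - 4)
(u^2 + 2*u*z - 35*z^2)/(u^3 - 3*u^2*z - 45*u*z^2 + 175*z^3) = 1/(u - 5*z)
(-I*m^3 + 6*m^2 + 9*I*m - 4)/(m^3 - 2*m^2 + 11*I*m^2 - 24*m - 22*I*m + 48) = (-I*m^3 + 6*m^2 + 9*I*m - 4)/(m^3 + m^2*(-2 + 11*I) + m*(-24 - 22*I) + 48)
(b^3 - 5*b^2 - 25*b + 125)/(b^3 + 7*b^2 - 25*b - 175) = (b - 5)/(b + 7)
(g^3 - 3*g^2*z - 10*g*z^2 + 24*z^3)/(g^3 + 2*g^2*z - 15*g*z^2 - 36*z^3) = (g - 2*z)/(g + 3*z)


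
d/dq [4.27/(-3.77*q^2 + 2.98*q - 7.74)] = (32.1958*q - 12.7246)/(3.77*q^2 - 2.98*q + 7.74)^2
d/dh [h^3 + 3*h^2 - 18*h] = 3*h^2 + 6*h - 18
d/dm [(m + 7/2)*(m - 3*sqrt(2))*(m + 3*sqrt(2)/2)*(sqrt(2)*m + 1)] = 4*sqrt(2)*m^3 - 6*m^2 + 21*sqrt(2)*m^2/2 - 21*sqrt(2)*m - 14*m - 147*sqrt(2)/4 - 9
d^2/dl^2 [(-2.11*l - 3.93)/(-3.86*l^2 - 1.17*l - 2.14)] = ((2.11*l + 3.93)*(7.72*l + 1.17)*(15.44*l + 2.34) - (48.8676*l + 35.277)*(3.86*l^2 + 1.17*l + 2.14))/(3.86*l^2 + 1.17*l + 2.14)^3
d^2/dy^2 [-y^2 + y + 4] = -2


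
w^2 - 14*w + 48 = (w - 8)*(w - 6)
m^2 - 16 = (m - 4)*(m + 4)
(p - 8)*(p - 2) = p^2 - 10*p + 16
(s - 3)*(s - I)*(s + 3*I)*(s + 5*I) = s^4 - 3*s^3 + 7*I*s^3 - 7*s^2 - 21*I*s^2 + 21*s + 15*I*s - 45*I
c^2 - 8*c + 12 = (c - 6)*(c - 2)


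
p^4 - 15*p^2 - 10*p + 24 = (p - 4)*(p - 1)*(p + 2)*(p + 3)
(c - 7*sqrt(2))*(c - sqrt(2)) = c^2 - 8*sqrt(2)*c + 14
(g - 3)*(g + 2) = g^2 - g - 6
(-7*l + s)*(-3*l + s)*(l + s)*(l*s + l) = 21*l^4*s + 21*l^4 + 11*l^3*s^2 + 11*l^3*s - 9*l^2*s^3 - 9*l^2*s^2 + l*s^4 + l*s^3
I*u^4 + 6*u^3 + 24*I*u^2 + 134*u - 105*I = (u - 7*I)*(u - 3*I)*(u + 5*I)*(I*u + 1)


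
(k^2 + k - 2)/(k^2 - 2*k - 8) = (k - 1)/(k - 4)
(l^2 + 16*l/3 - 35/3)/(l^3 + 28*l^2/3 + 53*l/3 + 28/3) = (3*l - 5)/(3*l^2 + 7*l + 4)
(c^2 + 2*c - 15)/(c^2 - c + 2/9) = 9*(c^2 + 2*c - 15)/(9*c^2 - 9*c + 2)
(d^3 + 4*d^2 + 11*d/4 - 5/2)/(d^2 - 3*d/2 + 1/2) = (d^2 + 9*d/2 + 5)/(d - 1)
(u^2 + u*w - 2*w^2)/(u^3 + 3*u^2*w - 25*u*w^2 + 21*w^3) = (u + 2*w)/(u^2 + 4*u*w - 21*w^2)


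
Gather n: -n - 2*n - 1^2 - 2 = -3*n - 3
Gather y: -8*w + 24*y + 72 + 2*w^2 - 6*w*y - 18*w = 2*w^2 - 26*w + y*(24 - 6*w) + 72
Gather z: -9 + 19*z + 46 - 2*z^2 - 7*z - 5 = -2*z^2 + 12*z + 32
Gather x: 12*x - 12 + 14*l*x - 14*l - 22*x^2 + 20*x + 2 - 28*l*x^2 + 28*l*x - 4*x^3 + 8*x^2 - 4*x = -14*l - 4*x^3 + x^2*(-28*l - 14) + x*(42*l + 28) - 10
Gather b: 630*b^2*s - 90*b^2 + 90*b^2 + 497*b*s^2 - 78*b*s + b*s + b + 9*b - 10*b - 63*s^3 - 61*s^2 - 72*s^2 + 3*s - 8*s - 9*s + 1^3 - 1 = 630*b^2*s + b*(497*s^2 - 77*s) - 63*s^3 - 133*s^2 - 14*s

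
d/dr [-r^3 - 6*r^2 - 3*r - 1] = -3*r^2 - 12*r - 3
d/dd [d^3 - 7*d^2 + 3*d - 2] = 3*d^2 - 14*d + 3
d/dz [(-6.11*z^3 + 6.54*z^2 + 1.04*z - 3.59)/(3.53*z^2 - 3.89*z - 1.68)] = (-21.5683*z^4 + 47.5358*z^3 + 1.6826*z^2 + 3.371*z - 15.7123)/(12.4609*z^4 - 27.4634*z^3 + 3.2713*z^2 + 13.0704*z + 2.8224)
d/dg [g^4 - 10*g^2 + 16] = 4*g*(g^2 - 5)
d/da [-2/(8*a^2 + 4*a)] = (4*a + 1)/(2*a^2*(2*a + 1)^2)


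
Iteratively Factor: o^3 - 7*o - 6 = (o - 3)*(o^2 + 3*o + 2) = (o - 3)*(o + 1)*(o + 2)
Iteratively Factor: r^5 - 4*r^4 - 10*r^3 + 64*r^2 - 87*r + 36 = (r - 1)*(r^4 - 3*r^3 - 13*r^2 + 51*r - 36) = (r - 3)*(r - 1)*(r^3 - 13*r + 12) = (r - 3)*(r - 1)^2*(r^2 + r - 12) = (r - 3)^2*(r - 1)^2*(r + 4)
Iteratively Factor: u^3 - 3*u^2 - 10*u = (u - 5)*(u^2 + 2*u) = (u - 5)*(u + 2)*(u)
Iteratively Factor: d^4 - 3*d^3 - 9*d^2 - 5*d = (d + 1)*(d^3 - 4*d^2 - 5*d) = (d + 1)^2*(d^2 - 5*d) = d*(d + 1)^2*(d - 5)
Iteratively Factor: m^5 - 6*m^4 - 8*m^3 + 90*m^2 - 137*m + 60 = (m - 5)*(m^4 - m^3 - 13*m^2 + 25*m - 12) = (m - 5)*(m + 4)*(m^3 - 5*m^2 + 7*m - 3) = (m - 5)*(m - 1)*(m + 4)*(m^2 - 4*m + 3) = (m - 5)*(m - 1)^2*(m + 4)*(m - 3)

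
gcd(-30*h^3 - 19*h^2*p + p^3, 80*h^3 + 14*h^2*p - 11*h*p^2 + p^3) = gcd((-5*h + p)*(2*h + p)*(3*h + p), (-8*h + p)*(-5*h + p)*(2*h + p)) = -10*h^2 - 3*h*p + p^2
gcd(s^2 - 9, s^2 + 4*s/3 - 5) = s + 3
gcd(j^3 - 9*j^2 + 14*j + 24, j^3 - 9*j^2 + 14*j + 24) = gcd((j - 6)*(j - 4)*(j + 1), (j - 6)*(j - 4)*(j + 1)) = j^3 - 9*j^2 + 14*j + 24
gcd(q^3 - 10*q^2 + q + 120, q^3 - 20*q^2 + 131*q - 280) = q^2 - 13*q + 40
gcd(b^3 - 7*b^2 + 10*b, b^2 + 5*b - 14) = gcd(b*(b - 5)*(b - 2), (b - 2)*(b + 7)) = b - 2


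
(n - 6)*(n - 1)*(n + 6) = n^3 - n^2 - 36*n + 36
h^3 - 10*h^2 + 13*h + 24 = (h - 8)*(h - 3)*(h + 1)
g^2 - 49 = (g - 7)*(g + 7)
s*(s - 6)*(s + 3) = s^3 - 3*s^2 - 18*s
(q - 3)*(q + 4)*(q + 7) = q^3 + 8*q^2 - 5*q - 84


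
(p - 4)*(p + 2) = p^2 - 2*p - 8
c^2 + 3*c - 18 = (c - 3)*(c + 6)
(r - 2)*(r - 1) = r^2 - 3*r + 2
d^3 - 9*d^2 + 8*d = d*(d - 8)*(d - 1)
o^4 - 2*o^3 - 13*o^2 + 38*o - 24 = (o - 3)*(o - 2)*(o - 1)*(o + 4)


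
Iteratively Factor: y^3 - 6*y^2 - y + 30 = (y - 3)*(y^2 - 3*y - 10) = (y - 3)*(y + 2)*(y - 5)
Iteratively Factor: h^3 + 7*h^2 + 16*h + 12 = (h + 2)*(h^2 + 5*h + 6) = (h + 2)*(h + 3)*(h + 2)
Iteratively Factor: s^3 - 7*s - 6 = (s + 1)*(s^2 - s - 6) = (s + 1)*(s + 2)*(s - 3)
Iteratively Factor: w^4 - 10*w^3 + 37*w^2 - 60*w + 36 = (w - 3)*(w^3 - 7*w^2 + 16*w - 12) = (w - 3)*(w - 2)*(w^2 - 5*w + 6) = (w - 3)*(w - 2)^2*(w - 3)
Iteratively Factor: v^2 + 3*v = (v)*(v + 3)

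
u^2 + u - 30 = (u - 5)*(u + 6)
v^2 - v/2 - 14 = (v - 4)*(v + 7/2)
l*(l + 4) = l^2 + 4*l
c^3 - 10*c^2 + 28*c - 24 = (c - 6)*(c - 2)^2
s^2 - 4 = (s - 2)*(s + 2)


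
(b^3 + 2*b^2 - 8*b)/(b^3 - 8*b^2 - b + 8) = b*(b^2 + 2*b - 8)/(b^3 - 8*b^2 - b + 8)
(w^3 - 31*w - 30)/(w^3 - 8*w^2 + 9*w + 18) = (w + 5)/(w - 3)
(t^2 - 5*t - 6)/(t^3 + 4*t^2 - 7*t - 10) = (t - 6)/(t^2 + 3*t - 10)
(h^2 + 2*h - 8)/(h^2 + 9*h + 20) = (h - 2)/(h + 5)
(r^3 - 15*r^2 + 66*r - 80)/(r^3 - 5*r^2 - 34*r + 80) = (r - 5)/(r + 5)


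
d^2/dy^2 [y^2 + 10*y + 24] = 2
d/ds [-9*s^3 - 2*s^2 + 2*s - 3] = -27*s^2 - 4*s + 2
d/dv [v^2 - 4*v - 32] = 2*v - 4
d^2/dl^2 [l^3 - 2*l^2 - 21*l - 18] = 6*l - 4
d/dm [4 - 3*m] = -3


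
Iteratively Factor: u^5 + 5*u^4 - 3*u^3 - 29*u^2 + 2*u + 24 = (u - 1)*(u^4 + 6*u^3 + 3*u^2 - 26*u - 24) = (u - 1)*(u + 4)*(u^3 + 2*u^2 - 5*u - 6) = (u - 2)*(u - 1)*(u + 4)*(u^2 + 4*u + 3) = (u - 2)*(u - 1)*(u + 1)*(u + 4)*(u + 3)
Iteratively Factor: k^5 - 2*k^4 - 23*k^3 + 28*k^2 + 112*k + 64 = (k + 1)*(k^4 - 3*k^3 - 20*k^2 + 48*k + 64) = (k + 1)*(k + 4)*(k^3 - 7*k^2 + 8*k + 16) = (k + 1)^2*(k + 4)*(k^2 - 8*k + 16) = (k - 4)*(k + 1)^2*(k + 4)*(k - 4)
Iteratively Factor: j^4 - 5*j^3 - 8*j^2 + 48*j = (j - 4)*(j^3 - j^2 - 12*j) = (j - 4)*(j + 3)*(j^2 - 4*j) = j*(j - 4)*(j + 3)*(j - 4)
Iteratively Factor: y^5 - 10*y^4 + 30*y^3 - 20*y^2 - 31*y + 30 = (y - 3)*(y^4 - 7*y^3 + 9*y^2 + 7*y - 10) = (y - 5)*(y - 3)*(y^3 - 2*y^2 - y + 2) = (y - 5)*(y - 3)*(y + 1)*(y^2 - 3*y + 2) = (y - 5)*(y - 3)*(y - 1)*(y + 1)*(y - 2)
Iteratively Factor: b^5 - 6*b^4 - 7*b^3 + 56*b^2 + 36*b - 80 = (b - 1)*(b^4 - 5*b^3 - 12*b^2 + 44*b + 80) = (b - 1)*(b + 2)*(b^3 - 7*b^2 + 2*b + 40) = (b - 1)*(b + 2)^2*(b^2 - 9*b + 20) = (b - 5)*(b - 1)*(b + 2)^2*(b - 4)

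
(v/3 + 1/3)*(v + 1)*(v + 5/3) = v^3/3 + 11*v^2/9 + 13*v/9 + 5/9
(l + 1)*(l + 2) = l^2 + 3*l + 2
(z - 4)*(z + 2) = z^2 - 2*z - 8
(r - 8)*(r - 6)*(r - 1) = r^3 - 15*r^2 + 62*r - 48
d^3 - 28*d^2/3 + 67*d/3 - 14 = (d - 6)*(d - 7/3)*(d - 1)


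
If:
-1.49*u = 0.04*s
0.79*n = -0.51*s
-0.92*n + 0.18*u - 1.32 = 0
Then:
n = -1.45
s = 2.24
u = -0.06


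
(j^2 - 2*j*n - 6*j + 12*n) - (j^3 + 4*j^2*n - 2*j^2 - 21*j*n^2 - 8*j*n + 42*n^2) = -j^3 - 4*j^2*n + 3*j^2 + 21*j*n^2 + 6*j*n - 6*j - 42*n^2 + 12*n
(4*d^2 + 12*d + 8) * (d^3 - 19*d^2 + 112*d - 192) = 4*d^5 - 64*d^4 + 228*d^3 + 424*d^2 - 1408*d - 1536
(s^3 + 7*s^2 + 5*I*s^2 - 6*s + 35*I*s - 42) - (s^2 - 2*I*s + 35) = s^3 + 6*s^2 + 5*I*s^2 - 6*s + 37*I*s - 77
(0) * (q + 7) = 0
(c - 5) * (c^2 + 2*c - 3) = c^3 - 3*c^2 - 13*c + 15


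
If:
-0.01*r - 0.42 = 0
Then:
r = -42.00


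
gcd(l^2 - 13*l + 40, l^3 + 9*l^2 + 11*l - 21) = 1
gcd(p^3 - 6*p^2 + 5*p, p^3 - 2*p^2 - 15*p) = p^2 - 5*p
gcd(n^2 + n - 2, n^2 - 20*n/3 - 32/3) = 1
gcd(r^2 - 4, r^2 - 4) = r^2 - 4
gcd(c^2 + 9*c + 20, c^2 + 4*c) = c + 4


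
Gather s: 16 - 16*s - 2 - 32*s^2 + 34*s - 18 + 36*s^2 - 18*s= 4*s^2 - 4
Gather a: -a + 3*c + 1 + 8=-a + 3*c + 9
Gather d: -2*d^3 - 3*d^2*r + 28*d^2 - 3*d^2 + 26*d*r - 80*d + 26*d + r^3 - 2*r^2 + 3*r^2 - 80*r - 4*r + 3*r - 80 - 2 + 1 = -2*d^3 + d^2*(25 - 3*r) + d*(26*r - 54) + r^3 + r^2 - 81*r - 81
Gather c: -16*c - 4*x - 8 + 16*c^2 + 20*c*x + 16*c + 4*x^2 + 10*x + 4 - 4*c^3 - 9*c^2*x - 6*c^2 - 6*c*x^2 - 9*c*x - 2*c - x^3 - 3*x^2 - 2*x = -4*c^3 + c^2*(10 - 9*x) + c*(-6*x^2 + 11*x - 2) - x^3 + x^2 + 4*x - 4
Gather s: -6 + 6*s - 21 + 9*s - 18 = 15*s - 45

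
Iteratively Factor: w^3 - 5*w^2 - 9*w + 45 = (w - 5)*(w^2 - 9) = (w - 5)*(w + 3)*(w - 3)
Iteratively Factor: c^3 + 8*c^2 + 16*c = (c)*(c^2 + 8*c + 16) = c*(c + 4)*(c + 4)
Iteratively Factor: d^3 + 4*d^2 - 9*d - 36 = (d + 3)*(d^2 + d - 12) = (d + 3)*(d + 4)*(d - 3)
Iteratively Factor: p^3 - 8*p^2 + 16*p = (p - 4)*(p^2 - 4*p) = p*(p - 4)*(p - 4)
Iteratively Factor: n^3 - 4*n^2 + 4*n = (n - 2)*(n^2 - 2*n) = (n - 2)^2*(n)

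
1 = 1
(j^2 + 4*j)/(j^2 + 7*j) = (j + 4)/(j + 7)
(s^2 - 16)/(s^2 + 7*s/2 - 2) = 2*(s - 4)/(2*s - 1)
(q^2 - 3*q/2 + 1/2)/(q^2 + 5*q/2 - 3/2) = (q - 1)/(q + 3)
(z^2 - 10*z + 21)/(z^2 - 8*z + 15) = (z - 7)/(z - 5)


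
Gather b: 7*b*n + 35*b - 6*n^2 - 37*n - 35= b*(7*n + 35) - 6*n^2 - 37*n - 35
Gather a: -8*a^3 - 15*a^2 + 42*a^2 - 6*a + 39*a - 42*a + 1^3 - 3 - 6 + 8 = -8*a^3 + 27*a^2 - 9*a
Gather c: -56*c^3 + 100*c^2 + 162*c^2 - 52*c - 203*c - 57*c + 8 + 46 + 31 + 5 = -56*c^3 + 262*c^2 - 312*c + 90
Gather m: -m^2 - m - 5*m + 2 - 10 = -m^2 - 6*m - 8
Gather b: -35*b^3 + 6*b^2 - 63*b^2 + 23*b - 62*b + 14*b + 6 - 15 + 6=-35*b^3 - 57*b^2 - 25*b - 3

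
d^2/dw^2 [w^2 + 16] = 2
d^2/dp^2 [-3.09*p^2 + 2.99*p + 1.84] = -6.18000000000000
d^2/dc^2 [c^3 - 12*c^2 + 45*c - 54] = 6*c - 24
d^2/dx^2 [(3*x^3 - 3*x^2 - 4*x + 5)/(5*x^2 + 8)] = 2*(-220*x^3 + 735*x^2 + 1056*x - 392)/(125*x^6 + 600*x^4 + 960*x^2 + 512)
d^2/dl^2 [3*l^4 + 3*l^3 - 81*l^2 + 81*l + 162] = 36*l^2 + 18*l - 162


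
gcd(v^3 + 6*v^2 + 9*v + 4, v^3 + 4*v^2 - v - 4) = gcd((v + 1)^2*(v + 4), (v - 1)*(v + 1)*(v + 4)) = v^2 + 5*v + 4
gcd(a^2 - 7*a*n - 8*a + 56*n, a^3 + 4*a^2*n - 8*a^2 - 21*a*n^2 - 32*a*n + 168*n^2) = a - 8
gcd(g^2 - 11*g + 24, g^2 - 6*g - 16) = g - 8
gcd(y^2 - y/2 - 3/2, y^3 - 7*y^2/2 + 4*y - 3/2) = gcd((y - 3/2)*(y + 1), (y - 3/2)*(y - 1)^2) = y - 3/2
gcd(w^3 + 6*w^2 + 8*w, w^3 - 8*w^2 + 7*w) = w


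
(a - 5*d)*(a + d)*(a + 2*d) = a^3 - 2*a^2*d - 13*a*d^2 - 10*d^3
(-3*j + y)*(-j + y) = 3*j^2 - 4*j*y + y^2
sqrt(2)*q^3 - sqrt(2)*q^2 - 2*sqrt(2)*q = q*(q - 2)*(sqrt(2)*q + sqrt(2))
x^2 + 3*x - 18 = (x - 3)*(x + 6)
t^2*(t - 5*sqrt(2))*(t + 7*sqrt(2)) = t^4 + 2*sqrt(2)*t^3 - 70*t^2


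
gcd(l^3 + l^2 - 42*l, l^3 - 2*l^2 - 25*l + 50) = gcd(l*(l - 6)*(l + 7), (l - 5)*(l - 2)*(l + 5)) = 1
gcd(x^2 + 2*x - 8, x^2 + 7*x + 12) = x + 4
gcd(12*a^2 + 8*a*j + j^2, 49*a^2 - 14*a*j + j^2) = 1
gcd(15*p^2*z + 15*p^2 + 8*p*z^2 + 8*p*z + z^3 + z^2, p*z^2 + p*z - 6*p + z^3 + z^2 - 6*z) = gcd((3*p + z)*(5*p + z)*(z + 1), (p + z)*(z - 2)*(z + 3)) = 1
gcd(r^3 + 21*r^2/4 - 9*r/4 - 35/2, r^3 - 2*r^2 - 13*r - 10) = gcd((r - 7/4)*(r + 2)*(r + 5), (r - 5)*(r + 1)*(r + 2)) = r + 2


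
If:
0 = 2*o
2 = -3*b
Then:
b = -2/3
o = 0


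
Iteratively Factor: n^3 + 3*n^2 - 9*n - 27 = (n + 3)*(n^2 - 9) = (n + 3)^2*(n - 3)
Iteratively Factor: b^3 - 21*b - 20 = (b - 5)*(b^2 + 5*b + 4) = (b - 5)*(b + 4)*(b + 1)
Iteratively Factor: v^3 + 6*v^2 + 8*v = (v)*(v^2 + 6*v + 8) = v*(v + 4)*(v + 2)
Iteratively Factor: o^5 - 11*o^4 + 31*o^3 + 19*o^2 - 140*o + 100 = (o - 5)*(o^4 - 6*o^3 + o^2 + 24*o - 20) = (o - 5)*(o + 2)*(o^3 - 8*o^2 + 17*o - 10) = (o - 5)*(o - 2)*(o + 2)*(o^2 - 6*o + 5) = (o - 5)*(o - 2)*(o - 1)*(o + 2)*(o - 5)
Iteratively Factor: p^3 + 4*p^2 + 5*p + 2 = (p + 1)*(p^2 + 3*p + 2) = (p + 1)^2*(p + 2)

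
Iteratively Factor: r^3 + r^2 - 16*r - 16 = (r + 4)*(r^2 - 3*r - 4) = (r - 4)*(r + 4)*(r + 1)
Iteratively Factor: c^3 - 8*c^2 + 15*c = (c)*(c^2 - 8*c + 15) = c*(c - 5)*(c - 3)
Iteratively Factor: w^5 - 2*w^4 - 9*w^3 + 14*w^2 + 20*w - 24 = (w - 1)*(w^4 - w^3 - 10*w^2 + 4*w + 24) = (w - 1)*(w + 2)*(w^3 - 3*w^2 - 4*w + 12) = (w - 1)*(w + 2)^2*(w^2 - 5*w + 6) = (w - 3)*(w - 1)*(w + 2)^2*(w - 2)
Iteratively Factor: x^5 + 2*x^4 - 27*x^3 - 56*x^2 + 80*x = (x - 1)*(x^4 + 3*x^3 - 24*x^2 - 80*x) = x*(x - 1)*(x^3 + 3*x^2 - 24*x - 80) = x*(x - 5)*(x - 1)*(x^2 + 8*x + 16) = x*(x - 5)*(x - 1)*(x + 4)*(x + 4)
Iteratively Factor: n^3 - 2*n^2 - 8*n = (n)*(n^2 - 2*n - 8) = n*(n + 2)*(n - 4)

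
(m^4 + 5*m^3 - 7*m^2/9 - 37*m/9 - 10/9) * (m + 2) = m^5 + 7*m^4 + 83*m^3/9 - 17*m^2/3 - 28*m/3 - 20/9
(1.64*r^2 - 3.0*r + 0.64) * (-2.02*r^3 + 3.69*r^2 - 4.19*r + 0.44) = -3.3128*r^5 + 12.1116*r^4 - 19.2344*r^3 + 15.6532*r^2 - 4.0016*r + 0.2816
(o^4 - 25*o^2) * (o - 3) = o^5 - 3*o^4 - 25*o^3 + 75*o^2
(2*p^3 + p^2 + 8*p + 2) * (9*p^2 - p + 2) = 18*p^5 + 7*p^4 + 75*p^3 + 12*p^2 + 14*p + 4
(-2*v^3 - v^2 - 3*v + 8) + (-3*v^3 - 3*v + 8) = -5*v^3 - v^2 - 6*v + 16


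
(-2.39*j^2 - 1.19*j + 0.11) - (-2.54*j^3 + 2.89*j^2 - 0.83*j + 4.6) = 2.54*j^3 - 5.28*j^2 - 0.36*j - 4.49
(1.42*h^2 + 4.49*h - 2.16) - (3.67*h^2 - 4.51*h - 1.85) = -2.25*h^2 + 9.0*h - 0.31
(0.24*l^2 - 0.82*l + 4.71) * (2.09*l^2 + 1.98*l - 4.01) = 0.5016*l^4 - 1.2386*l^3 + 7.2579*l^2 + 12.614*l - 18.8871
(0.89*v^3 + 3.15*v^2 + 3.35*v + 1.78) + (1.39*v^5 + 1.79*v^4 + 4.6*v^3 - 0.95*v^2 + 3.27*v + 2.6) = 1.39*v^5 + 1.79*v^4 + 5.49*v^3 + 2.2*v^2 + 6.62*v + 4.38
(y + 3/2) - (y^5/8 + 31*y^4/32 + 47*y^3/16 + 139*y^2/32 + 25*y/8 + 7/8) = -y^5/8 - 31*y^4/32 - 47*y^3/16 - 139*y^2/32 - 17*y/8 + 5/8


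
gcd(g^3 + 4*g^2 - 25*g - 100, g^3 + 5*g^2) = g + 5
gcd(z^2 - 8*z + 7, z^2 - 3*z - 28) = z - 7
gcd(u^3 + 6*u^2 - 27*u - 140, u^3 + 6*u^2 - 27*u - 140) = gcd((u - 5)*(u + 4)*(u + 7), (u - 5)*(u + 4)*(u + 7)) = u^3 + 6*u^2 - 27*u - 140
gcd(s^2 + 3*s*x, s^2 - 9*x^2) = s + 3*x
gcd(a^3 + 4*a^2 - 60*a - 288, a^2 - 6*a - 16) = a - 8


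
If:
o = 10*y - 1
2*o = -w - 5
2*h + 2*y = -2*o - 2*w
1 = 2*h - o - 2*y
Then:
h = -8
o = -43/3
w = 71/3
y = -4/3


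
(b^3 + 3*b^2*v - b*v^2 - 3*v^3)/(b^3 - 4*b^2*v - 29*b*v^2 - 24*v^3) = (-b + v)/(-b + 8*v)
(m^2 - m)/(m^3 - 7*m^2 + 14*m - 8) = m/(m^2 - 6*m + 8)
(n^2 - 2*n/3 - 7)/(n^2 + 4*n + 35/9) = 3*(n - 3)/(3*n + 5)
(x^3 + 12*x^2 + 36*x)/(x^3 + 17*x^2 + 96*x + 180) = x/(x + 5)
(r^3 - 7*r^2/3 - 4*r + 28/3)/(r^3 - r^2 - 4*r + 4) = (r - 7/3)/(r - 1)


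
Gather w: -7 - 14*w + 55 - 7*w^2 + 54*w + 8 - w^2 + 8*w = -8*w^2 + 48*w + 56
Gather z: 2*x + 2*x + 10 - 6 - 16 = 4*x - 12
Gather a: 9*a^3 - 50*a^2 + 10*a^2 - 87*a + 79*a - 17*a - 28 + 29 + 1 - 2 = 9*a^3 - 40*a^2 - 25*a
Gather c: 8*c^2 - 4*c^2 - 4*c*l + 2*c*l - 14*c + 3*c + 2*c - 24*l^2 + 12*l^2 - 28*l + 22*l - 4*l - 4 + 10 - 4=4*c^2 + c*(-2*l - 9) - 12*l^2 - 10*l + 2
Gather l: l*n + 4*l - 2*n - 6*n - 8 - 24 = l*(n + 4) - 8*n - 32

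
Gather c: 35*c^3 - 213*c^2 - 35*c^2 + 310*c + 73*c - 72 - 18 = 35*c^3 - 248*c^2 + 383*c - 90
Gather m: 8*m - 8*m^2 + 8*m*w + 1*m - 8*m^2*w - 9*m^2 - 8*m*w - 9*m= m^2*(-8*w - 17)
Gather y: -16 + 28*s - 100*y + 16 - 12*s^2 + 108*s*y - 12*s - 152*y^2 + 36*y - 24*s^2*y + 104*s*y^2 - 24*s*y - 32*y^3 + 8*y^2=-12*s^2 + 16*s - 32*y^3 + y^2*(104*s - 144) + y*(-24*s^2 + 84*s - 64)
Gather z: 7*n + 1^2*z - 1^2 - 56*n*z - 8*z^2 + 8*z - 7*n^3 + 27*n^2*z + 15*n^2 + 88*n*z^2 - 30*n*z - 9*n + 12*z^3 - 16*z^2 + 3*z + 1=-7*n^3 + 15*n^2 - 2*n + 12*z^3 + z^2*(88*n - 24) + z*(27*n^2 - 86*n + 12)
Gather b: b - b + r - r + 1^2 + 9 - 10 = 0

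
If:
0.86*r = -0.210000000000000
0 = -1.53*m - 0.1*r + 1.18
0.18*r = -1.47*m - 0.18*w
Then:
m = 0.79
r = -0.24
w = -6.18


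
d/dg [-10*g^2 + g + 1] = 1 - 20*g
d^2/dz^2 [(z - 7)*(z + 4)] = 2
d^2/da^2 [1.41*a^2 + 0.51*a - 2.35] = 2.82000000000000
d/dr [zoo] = 0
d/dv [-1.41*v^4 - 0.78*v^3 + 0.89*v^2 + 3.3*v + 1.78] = -5.64*v^3 - 2.34*v^2 + 1.78*v + 3.3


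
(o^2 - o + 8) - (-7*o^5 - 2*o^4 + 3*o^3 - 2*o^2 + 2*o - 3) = 7*o^5 + 2*o^4 - 3*o^3 + 3*o^2 - 3*o + 11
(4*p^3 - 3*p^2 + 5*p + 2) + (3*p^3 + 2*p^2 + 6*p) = 7*p^3 - p^2 + 11*p + 2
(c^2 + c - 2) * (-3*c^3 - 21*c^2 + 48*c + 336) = -3*c^5 - 24*c^4 + 33*c^3 + 426*c^2 + 240*c - 672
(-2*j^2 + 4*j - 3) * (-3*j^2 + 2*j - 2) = 6*j^4 - 16*j^3 + 21*j^2 - 14*j + 6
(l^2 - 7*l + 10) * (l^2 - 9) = l^4 - 7*l^3 + l^2 + 63*l - 90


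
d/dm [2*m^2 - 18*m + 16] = 4*m - 18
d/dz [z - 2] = 1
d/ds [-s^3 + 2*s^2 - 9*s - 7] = -3*s^2 + 4*s - 9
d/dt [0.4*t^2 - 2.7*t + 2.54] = 0.8*t - 2.7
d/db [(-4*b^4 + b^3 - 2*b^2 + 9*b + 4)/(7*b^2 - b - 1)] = (-56*b^5 + 19*b^4 + 14*b^3 - 64*b^2 - 52*b - 5)/(49*b^4 - 14*b^3 - 13*b^2 + 2*b + 1)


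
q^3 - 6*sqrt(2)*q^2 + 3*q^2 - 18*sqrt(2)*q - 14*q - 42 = (q + 3)*(q - 7*sqrt(2))*(q + sqrt(2))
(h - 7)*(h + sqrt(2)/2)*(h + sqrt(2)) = h^3 - 7*h^2 + 3*sqrt(2)*h^2/2 - 21*sqrt(2)*h/2 + h - 7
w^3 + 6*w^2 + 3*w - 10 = (w - 1)*(w + 2)*(w + 5)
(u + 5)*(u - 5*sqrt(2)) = u^2 - 5*sqrt(2)*u + 5*u - 25*sqrt(2)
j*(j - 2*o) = j^2 - 2*j*o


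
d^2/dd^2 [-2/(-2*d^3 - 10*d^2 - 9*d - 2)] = 4*(-2*(3*d + 5)*(2*d^3 + 10*d^2 + 9*d + 2) + (6*d^2 + 20*d + 9)^2)/(2*d^3 + 10*d^2 + 9*d + 2)^3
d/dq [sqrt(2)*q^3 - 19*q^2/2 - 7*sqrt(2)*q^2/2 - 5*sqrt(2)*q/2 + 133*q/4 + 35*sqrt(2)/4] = 3*sqrt(2)*q^2 - 19*q - 7*sqrt(2)*q - 5*sqrt(2)/2 + 133/4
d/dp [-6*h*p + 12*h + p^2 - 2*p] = -6*h + 2*p - 2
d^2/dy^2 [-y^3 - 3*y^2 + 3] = -6*y - 6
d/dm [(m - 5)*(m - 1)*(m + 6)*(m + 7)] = 4*m^3 + 21*m^2 - 62*m - 187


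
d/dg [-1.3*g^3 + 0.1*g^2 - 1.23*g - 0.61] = -3.9*g^2 + 0.2*g - 1.23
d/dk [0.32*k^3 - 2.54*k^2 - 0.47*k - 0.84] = 0.96*k^2 - 5.08*k - 0.47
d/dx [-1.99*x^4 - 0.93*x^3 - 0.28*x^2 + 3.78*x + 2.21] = -7.96*x^3 - 2.79*x^2 - 0.56*x + 3.78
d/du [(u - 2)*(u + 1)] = 2*u - 1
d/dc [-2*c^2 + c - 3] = 1 - 4*c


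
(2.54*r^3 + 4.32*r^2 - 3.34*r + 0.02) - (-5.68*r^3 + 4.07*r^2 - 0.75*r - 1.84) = 8.22*r^3 + 0.25*r^2 - 2.59*r + 1.86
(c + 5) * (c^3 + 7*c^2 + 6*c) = c^4 + 12*c^3 + 41*c^2 + 30*c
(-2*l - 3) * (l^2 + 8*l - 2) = -2*l^3 - 19*l^2 - 20*l + 6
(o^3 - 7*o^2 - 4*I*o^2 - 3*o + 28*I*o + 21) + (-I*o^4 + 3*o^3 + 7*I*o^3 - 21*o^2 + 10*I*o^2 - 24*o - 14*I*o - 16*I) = -I*o^4 + 4*o^3 + 7*I*o^3 - 28*o^2 + 6*I*o^2 - 27*o + 14*I*o + 21 - 16*I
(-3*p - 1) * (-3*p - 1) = 9*p^2 + 6*p + 1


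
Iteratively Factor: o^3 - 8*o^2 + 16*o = (o - 4)*(o^2 - 4*o) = (o - 4)^2*(o)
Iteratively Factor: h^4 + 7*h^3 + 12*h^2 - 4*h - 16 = (h + 4)*(h^3 + 3*h^2 - 4) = (h + 2)*(h + 4)*(h^2 + h - 2) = (h - 1)*(h + 2)*(h + 4)*(h + 2)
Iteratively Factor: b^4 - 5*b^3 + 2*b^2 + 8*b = (b + 1)*(b^3 - 6*b^2 + 8*b) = b*(b + 1)*(b^2 - 6*b + 8) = b*(b - 4)*(b + 1)*(b - 2)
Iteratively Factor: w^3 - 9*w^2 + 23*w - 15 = (w - 3)*(w^2 - 6*w + 5) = (w - 5)*(w - 3)*(w - 1)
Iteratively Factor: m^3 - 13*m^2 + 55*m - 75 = (m - 3)*(m^2 - 10*m + 25) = (m - 5)*(m - 3)*(m - 5)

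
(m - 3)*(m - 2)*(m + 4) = m^3 - m^2 - 14*m + 24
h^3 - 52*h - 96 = (h - 8)*(h + 2)*(h + 6)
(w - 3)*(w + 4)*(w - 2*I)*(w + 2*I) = w^4 + w^3 - 8*w^2 + 4*w - 48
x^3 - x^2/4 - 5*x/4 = x*(x - 5/4)*(x + 1)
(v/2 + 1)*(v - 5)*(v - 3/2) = v^3/2 - 9*v^2/4 - 11*v/4 + 15/2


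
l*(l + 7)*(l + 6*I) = l^3 + 7*l^2 + 6*I*l^2 + 42*I*l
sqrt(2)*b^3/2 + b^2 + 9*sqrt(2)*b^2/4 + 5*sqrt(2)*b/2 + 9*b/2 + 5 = (b + 2)*(b + 5/2)*(sqrt(2)*b/2 + 1)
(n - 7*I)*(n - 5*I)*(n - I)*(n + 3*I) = n^4 - 10*I*n^3 - 8*n^2 - 106*I*n - 105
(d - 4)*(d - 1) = d^2 - 5*d + 4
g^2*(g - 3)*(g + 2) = g^4 - g^3 - 6*g^2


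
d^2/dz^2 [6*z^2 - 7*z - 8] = 12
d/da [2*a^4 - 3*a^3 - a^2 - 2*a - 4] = 8*a^3 - 9*a^2 - 2*a - 2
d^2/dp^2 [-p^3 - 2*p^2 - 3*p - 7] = -6*p - 4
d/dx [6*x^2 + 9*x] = 12*x + 9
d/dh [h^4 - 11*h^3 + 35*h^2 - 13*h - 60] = 4*h^3 - 33*h^2 + 70*h - 13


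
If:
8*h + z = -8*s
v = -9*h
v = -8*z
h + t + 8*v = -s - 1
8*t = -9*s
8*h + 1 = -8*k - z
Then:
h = 512/36279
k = -40951/290232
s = -584/36279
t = 73/4031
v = -512/4031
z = 64/4031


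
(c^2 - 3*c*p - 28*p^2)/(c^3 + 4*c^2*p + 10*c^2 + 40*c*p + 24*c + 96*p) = (c - 7*p)/(c^2 + 10*c + 24)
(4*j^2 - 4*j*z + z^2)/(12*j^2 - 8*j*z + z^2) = (-2*j + z)/(-6*j + z)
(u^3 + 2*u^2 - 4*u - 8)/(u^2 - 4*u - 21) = (-u^3 - 2*u^2 + 4*u + 8)/(-u^2 + 4*u + 21)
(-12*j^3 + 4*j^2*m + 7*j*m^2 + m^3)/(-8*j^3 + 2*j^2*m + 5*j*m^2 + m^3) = (6*j + m)/(4*j + m)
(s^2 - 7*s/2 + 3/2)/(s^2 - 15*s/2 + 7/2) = (s - 3)/(s - 7)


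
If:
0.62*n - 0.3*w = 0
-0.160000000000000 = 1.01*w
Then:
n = -0.08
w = -0.16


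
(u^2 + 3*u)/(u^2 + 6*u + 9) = u/(u + 3)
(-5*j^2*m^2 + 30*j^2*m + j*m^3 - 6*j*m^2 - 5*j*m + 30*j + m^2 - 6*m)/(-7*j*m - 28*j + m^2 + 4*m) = (5*j^2*m^2 - 30*j^2*m - j*m^3 + 6*j*m^2 + 5*j*m - 30*j - m^2 + 6*m)/(7*j*m + 28*j - m^2 - 4*m)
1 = 1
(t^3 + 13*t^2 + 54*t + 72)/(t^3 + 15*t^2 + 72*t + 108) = (t + 4)/(t + 6)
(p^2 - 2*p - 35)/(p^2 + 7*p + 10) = (p - 7)/(p + 2)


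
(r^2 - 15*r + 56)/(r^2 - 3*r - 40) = (r - 7)/(r + 5)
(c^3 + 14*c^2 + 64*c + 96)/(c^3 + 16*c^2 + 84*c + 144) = (c + 4)/(c + 6)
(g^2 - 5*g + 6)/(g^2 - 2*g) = (g - 3)/g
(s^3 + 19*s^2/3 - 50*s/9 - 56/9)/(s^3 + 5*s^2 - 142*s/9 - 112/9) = (3*s - 4)/(3*s - 8)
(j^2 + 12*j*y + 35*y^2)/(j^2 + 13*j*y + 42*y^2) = (j + 5*y)/(j + 6*y)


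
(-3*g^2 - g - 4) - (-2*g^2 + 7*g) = -g^2 - 8*g - 4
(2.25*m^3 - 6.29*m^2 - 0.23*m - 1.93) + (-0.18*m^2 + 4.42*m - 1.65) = 2.25*m^3 - 6.47*m^2 + 4.19*m - 3.58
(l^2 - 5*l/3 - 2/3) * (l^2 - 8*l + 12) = l^4 - 29*l^3/3 + 74*l^2/3 - 44*l/3 - 8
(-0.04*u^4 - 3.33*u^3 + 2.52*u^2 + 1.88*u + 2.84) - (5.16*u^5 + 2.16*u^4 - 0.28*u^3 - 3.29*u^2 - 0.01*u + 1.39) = -5.16*u^5 - 2.2*u^4 - 3.05*u^3 + 5.81*u^2 + 1.89*u + 1.45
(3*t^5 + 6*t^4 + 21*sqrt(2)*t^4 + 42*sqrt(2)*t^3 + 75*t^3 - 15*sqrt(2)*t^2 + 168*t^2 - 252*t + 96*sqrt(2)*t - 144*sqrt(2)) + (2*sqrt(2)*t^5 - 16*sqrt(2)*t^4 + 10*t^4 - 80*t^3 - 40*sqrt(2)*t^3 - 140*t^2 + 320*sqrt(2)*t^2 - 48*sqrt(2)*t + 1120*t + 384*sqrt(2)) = 2*sqrt(2)*t^5 + 3*t^5 + 5*sqrt(2)*t^4 + 16*t^4 - 5*t^3 + 2*sqrt(2)*t^3 + 28*t^2 + 305*sqrt(2)*t^2 + 48*sqrt(2)*t + 868*t + 240*sqrt(2)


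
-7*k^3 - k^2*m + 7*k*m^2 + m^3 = (-k + m)*(k + m)*(7*k + m)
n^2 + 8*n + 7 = (n + 1)*(n + 7)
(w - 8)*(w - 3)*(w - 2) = w^3 - 13*w^2 + 46*w - 48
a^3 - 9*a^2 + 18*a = a*(a - 6)*(a - 3)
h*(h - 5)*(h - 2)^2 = h^4 - 9*h^3 + 24*h^2 - 20*h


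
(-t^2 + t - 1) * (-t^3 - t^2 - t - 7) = t^5 + t^3 + 7*t^2 - 6*t + 7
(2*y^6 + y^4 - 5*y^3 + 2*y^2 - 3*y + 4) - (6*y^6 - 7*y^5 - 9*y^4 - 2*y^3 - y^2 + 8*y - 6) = -4*y^6 + 7*y^5 + 10*y^4 - 3*y^3 + 3*y^2 - 11*y + 10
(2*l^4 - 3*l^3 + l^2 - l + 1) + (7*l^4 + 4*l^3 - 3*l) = 9*l^4 + l^3 + l^2 - 4*l + 1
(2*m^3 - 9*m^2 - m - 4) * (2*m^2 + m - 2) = 4*m^5 - 16*m^4 - 15*m^3 + 9*m^2 - 2*m + 8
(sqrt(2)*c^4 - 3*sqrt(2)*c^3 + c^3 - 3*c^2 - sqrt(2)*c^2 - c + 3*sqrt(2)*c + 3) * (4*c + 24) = 4*sqrt(2)*c^5 + 4*c^4 + 12*sqrt(2)*c^4 - 76*sqrt(2)*c^3 + 12*c^3 - 76*c^2 - 12*sqrt(2)*c^2 - 12*c + 72*sqrt(2)*c + 72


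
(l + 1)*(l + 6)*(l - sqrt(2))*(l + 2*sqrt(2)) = l^4 + sqrt(2)*l^3 + 7*l^3 + 2*l^2 + 7*sqrt(2)*l^2 - 28*l + 6*sqrt(2)*l - 24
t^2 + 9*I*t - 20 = (t + 4*I)*(t + 5*I)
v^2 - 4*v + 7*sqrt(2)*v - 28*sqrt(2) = (v - 4)*(v + 7*sqrt(2))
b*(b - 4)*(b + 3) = b^3 - b^2 - 12*b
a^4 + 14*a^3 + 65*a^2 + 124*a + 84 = (a + 2)^2*(a + 3)*(a + 7)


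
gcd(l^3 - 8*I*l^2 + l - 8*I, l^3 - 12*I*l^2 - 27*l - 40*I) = l^2 - 7*I*l + 8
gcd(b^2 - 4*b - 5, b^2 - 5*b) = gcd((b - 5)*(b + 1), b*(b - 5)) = b - 5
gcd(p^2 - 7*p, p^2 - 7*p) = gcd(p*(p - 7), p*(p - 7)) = p^2 - 7*p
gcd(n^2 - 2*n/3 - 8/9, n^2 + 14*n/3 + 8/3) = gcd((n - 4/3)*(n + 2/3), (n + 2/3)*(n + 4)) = n + 2/3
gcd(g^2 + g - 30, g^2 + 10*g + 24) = g + 6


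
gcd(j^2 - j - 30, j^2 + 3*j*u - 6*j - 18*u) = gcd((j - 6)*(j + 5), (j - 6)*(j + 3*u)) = j - 6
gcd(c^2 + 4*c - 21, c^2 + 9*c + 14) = c + 7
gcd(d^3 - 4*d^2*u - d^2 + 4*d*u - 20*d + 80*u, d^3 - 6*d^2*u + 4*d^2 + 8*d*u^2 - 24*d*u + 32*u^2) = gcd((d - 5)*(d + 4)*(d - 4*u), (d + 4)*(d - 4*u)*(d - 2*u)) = -d^2 + 4*d*u - 4*d + 16*u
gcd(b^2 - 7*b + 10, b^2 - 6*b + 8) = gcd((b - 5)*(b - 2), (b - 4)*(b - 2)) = b - 2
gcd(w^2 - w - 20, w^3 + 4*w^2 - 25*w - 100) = w^2 - w - 20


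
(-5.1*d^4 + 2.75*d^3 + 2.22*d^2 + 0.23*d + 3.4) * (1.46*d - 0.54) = -7.446*d^5 + 6.769*d^4 + 1.7562*d^3 - 0.863*d^2 + 4.8398*d - 1.836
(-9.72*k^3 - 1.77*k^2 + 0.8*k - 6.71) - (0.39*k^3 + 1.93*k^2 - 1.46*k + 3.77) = -10.11*k^3 - 3.7*k^2 + 2.26*k - 10.48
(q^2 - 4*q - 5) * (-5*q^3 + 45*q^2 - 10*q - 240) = -5*q^5 + 65*q^4 - 165*q^3 - 425*q^2 + 1010*q + 1200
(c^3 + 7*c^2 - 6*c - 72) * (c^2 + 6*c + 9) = c^5 + 13*c^4 + 45*c^3 - 45*c^2 - 486*c - 648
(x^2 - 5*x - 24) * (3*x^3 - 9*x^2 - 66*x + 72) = 3*x^5 - 24*x^4 - 93*x^3 + 618*x^2 + 1224*x - 1728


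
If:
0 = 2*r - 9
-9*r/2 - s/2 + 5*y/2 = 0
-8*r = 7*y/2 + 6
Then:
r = 9/2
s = -201/2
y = -12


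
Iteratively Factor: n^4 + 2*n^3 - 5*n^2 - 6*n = (n + 3)*(n^3 - n^2 - 2*n) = (n + 1)*(n + 3)*(n^2 - 2*n) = n*(n + 1)*(n + 3)*(n - 2)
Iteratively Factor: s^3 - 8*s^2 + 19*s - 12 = (s - 3)*(s^2 - 5*s + 4) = (s - 4)*(s - 3)*(s - 1)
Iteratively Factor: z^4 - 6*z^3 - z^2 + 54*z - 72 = (z - 3)*(z^3 - 3*z^2 - 10*z + 24) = (z - 4)*(z - 3)*(z^2 + z - 6) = (z - 4)*(z - 3)*(z - 2)*(z + 3)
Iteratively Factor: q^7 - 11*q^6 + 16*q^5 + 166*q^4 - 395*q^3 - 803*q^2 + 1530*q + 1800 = (q - 4)*(q^6 - 7*q^5 - 12*q^4 + 118*q^3 + 77*q^2 - 495*q - 450) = (q - 4)*(q + 2)*(q^5 - 9*q^4 + 6*q^3 + 106*q^2 - 135*q - 225) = (q - 4)*(q + 2)*(q + 3)*(q^4 - 12*q^3 + 42*q^2 - 20*q - 75) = (q - 4)*(q - 3)*(q + 2)*(q + 3)*(q^3 - 9*q^2 + 15*q + 25) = (q - 5)*(q - 4)*(q - 3)*(q + 2)*(q + 3)*(q^2 - 4*q - 5) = (q - 5)*(q - 4)*(q - 3)*(q + 1)*(q + 2)*(q + 3)*(q - 5)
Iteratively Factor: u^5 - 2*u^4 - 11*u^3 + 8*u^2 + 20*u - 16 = (u - 1)*(u^4 - u^3 - 12*u^2 - 4*u + 16) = (u - 1)*(u + 2)*(u^3 - 3*u^2 - 6*u + 8) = (u - 1)*(u + 2)^2*(u^2 - 5*u + 4) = (u - 1)^2*(u + 2)^2*(u - 4)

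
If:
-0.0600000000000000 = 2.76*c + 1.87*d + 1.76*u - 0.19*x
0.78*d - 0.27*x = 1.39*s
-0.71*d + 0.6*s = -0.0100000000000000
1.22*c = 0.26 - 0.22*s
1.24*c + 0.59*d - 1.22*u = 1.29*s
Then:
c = 1.65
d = -6.74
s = -7.99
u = 6.87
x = 21.68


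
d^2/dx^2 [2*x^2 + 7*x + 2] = 4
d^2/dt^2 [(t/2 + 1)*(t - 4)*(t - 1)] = 3*t - 3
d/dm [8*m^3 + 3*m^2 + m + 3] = 24*m^2 + 6*m + 1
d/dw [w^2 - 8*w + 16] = 2*w - 8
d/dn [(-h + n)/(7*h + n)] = 8*h/(7*h + n)^2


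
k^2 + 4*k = k*(k + 4)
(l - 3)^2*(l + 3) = l^3 - 3*l^2 - 9*l + 27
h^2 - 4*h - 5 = (h - 5)*(h + 1)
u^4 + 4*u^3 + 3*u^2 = u^2*(u + 1)*(u + 3)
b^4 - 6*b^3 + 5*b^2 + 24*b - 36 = (b - 3)^2*(b - 2)*(b + 2)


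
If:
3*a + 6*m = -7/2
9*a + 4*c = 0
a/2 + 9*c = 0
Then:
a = 0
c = 0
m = -7/12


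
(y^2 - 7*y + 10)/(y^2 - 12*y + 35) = (y - 2)/(y - 7)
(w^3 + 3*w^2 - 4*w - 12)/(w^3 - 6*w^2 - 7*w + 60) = (w^2 - 4)/(w^2 - 9*w + 20)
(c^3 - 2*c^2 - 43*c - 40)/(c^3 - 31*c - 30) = (c - 8)/(c - 6)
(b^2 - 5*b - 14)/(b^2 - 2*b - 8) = (b - 7)/(b - 4)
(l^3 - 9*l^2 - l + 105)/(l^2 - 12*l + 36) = (l^3 - 9*l^2 - l + 105)/(l^2 - 12*l + 36)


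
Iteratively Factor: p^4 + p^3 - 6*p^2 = (p)*(p^3 + p^2 - 6*p) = p*(p + 3)*(p^2 - 2*p) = p*(p - 2)*(p + 3)*(p)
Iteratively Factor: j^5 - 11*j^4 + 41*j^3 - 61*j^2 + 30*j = (j)*(j^4 - 11*j^3 + 41*j^2 - 61*j + 30) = j*(j - 1)*(j^3 - 10*j^2 + 31*j - 30) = j*(j - 2)*(j - 1)*(j^2 - 8*j + 15) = j*(j - 5)*(j - 2)*(j - 1)*(j - 3)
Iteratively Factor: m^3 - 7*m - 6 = (m + 1)*(m^2 - m - 6) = (m - 3)*(m + 1)*(m + 2)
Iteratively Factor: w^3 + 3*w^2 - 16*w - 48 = (w - 4)*(w^2 + 7*w + 12) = (w - 4)*(w + 3)*(w + 4)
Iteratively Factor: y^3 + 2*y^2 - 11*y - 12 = (y + 1)*(y^2 + y - 12) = (y + 1)*(y + 4)*(y - 3)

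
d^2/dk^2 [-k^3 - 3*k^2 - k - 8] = -6*k - 6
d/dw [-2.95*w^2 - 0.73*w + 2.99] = -5.9*w - 0.73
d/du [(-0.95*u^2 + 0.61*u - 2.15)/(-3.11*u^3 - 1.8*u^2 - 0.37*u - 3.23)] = (-2.9545*u^4 + 3.7942*u^3 - 18.61*u^2 - 1.603*u - 2.7658)/(9.6721*u^6 + 11.196*u^5 + 5.5414*u^4 + 21.4226*u^3 + 11.7649*u^2 + 2.3902*u + 10.4329)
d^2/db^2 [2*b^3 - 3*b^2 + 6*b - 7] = 12*b - 6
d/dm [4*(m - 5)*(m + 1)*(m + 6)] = 12*m^2 + 16*m - 116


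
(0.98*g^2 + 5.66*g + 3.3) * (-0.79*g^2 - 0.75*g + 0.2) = -0.7742*g^4 - 5.2064*g^3 - 6.656*g^2 - 1.343*g + 0.66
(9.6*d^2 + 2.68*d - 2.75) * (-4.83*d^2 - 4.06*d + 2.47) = -46.368*d^4 - 51.9204*d^3 + 26.1137*d^2 + 17.7846*d - 6.7925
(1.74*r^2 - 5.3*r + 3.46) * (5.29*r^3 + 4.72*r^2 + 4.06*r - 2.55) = 9.2046*r^5 - 19.8242*r^4 + 0.351800000000001*r^3 - 9.6238*r^2 + 27.5626*r - 8.823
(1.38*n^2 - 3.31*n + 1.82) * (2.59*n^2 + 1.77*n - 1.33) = 3.5742*n^4 - 6.1303*n^3 - 2.9803*n^2 + 7.6237*n - 2.4206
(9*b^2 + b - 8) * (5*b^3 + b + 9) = 45*b^5 + 5*b^4 - 31*b^3 + 82*b^2 + b - 72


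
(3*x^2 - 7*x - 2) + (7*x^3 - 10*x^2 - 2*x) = 7*x^3 - 7*x^2 - 9*x - 2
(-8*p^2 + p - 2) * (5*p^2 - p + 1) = -40*p^4 + 13*p^3 - 19*p^2 + 3*p - 2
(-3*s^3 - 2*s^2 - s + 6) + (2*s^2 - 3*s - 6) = -3*s^3 - 4*s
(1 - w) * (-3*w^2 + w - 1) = 3*w^3 - 4*w^2 + 2*w - 1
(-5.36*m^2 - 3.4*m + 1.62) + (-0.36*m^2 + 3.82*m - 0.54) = -5.72*m^2 + 0.42*m + 1.08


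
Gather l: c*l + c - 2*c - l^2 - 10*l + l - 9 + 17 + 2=-c - l^2 + l*(c - 9) + 10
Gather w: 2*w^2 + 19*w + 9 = 2*w^2 + 19*w + 9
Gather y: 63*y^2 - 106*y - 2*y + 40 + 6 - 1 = 63*y^2 - 108*y + 45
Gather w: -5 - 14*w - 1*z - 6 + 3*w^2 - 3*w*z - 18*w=3*w^2 + w*(-3*z - 32) - z - 11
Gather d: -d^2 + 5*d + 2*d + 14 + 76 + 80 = -d^2 + 7*d + 170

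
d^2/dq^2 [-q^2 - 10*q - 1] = -2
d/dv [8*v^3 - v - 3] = 24*v^2 - 1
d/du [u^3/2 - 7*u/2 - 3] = 3*u^2/2 - 7/2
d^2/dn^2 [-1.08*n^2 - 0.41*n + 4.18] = -2.16000000000000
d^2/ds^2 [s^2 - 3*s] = 2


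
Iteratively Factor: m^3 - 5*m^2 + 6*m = (m - 3)*(m^2 - 2*m) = (m - 3)*(m - 2)*(m)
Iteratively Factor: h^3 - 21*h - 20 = (h - 5)*(h^2 + 5*h + 4) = (h - 5)*(h + 1)*(h + 4)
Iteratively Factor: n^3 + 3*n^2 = (n + 3)*(n^2) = n*(n + 3)*(n)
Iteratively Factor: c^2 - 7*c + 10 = (c - 5)*(c - 2)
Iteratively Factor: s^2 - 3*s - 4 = (s + 1)*(s - 4)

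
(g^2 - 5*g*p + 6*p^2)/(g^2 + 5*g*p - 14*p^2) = (g - 3*p)/(g + 7*p)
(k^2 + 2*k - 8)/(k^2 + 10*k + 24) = (k - 2)/(k + 6)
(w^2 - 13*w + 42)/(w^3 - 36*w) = (w - 7)/(w*(w + 6))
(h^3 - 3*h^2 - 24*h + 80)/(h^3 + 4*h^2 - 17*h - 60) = (h - 4)/(h + 3)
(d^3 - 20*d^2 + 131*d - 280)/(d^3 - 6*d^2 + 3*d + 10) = (d^2 - 15*d + 56)/(d^2 - d - 2)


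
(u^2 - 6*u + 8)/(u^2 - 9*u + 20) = (u - 2)/(u - 5)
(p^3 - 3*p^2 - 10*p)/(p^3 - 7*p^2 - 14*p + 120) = p*(p + 2)/(p^2 - 2*p - 24)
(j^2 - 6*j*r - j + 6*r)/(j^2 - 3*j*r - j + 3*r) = (-j + 6*r)/(-j + 3*r)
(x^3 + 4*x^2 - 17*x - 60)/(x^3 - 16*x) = (x^2 + 8*x + 15)/(x*(x + 4))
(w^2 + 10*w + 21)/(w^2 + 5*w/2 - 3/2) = 2*(w + 7)/(2*w - 1)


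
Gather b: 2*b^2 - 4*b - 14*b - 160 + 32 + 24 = 2*b^2 - 18*b - 104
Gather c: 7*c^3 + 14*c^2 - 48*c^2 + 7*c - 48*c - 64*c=7*c^3 - 34*c^2 - 105*c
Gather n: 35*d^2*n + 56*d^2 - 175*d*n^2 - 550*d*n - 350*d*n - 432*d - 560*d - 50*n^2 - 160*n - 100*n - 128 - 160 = 56*d^2 - 992*d + n^2*(-175*d - 50) + n*(35*d^2 - 900*d - 260) - 288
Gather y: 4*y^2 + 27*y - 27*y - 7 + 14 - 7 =4*y^2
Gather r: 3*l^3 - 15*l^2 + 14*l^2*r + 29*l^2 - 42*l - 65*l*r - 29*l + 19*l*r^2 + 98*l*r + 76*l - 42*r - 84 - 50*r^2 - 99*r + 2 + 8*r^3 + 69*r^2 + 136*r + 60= 3*l^3 + 14*l^2 + 5*l + 8*r^3 + r^2*(19*l + 19) + r*(14*l^2 + 33*l - 5) - 22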